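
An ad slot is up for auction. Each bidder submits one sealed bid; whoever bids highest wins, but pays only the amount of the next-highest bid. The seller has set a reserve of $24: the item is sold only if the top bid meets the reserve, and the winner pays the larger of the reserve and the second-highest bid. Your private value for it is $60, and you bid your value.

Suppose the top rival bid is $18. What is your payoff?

$36

Your bid $60 is the highest and exceeds the reserve.
Price = max(second-highest bid, reserve) = max($18, $24) = $24.
Payoff = $60 − $24 = $36.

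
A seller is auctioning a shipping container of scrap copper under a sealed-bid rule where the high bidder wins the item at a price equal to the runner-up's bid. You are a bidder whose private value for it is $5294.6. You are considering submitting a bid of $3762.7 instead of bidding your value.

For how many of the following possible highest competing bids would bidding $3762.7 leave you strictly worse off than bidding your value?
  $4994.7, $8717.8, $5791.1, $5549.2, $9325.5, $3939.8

The deviation hurts exactly when the highest competing bid lies strictly between $3762.7 and $5294.6 — underbidding then forfeits a profitable win.
$4994.7: inside the interval → strictly worse (loss $299.9).
$8717.8: above both → same outcome either way.
$5791.1: above both → same outcome either way.
$5549.2: above both → same outcome either way.
$9325.5: above both → same outcome either way.
$3939.8: inside the interval → strictly worse (loss $1354.8).
Count: 2.

2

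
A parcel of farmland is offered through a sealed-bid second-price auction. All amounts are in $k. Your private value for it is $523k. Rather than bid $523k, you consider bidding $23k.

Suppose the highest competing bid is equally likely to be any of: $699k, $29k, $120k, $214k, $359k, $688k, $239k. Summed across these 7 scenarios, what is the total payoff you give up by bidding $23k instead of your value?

The deviation costs you only when the competing bid falls strictly between $23k and $523k; elsewhere both bids give the same outcome.
$699k: outcomes coincide → loss $0k.
$29k: truthful payoff $494k, deviation payoff $0k → loss $494k.
$120k: truthful payoff $403k, deviation payoff $0k → loss $403k.
$214k: truthful payoff $309k, deviation payoff $0k → loss $309k.
$359k: truthful payoff $164k, deviation payoff $0k → loss $164k.
$688k: outcomes coincide → loss $0k.
$239k: truthful payoff $284k, deviation payoff $0k → loss $284k.
Total loss = $494k + $403k + $309k + $164k + $284k = $1654k.
Truthful bidding weakly dominates here: raising your bid can only win items priced above your value, and lowering it can only forfeit items priced below.

$1654k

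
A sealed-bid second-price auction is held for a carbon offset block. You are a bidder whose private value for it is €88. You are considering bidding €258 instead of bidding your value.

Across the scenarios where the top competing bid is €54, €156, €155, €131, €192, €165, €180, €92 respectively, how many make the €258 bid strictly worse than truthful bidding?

The deviation hurts exactly when the highest competing bid lies strictly between €88 and €258 — overbidding then wins at a price above your value.
€54: below both → same outcome either way.
€156: inside the interval → strictly worse (loss €68).
€155: inside the interval → strictly worse (loss €67).
€131: inside the interval → strictly worse (loss €43).
€192: inside the interval → strictly worse (loss €104).
€165: inside the interval → strictly worse (loss €77).
€180: inside the interval → strictly worse (loss €92).
€92: inside the interval → strictly worse (loss €4).
Count: 7.

7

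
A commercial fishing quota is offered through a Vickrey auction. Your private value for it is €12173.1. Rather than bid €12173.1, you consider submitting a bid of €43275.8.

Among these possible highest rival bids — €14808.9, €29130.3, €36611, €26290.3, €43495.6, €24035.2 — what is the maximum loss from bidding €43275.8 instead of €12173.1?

€24437.9

€14808.9: truthful gives €0, deviation gives −€2635.8 → loss €2635.8.
€29130.3: truthful gives €0, deviation gives −€16957.2 → loss €16957.2.
€36611: truthful gives €0, deviation gives −€24437.9 → loss €24437.9.
€26290.3: truthful gives €0, deviation gives −€14117.2 → loss €14117.2.
€43495.6: same outcome either way → loss €0.
€24035.2: truthful gives €0, deviation gives −€11862.1 → loss €11862.1.
Maximum loss: €24437.9.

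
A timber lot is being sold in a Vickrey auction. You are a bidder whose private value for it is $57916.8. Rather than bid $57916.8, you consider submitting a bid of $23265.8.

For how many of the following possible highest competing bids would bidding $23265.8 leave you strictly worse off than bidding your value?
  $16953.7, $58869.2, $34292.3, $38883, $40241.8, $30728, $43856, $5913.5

The deviation hurts exactly when the highest competing bid lies strictly between $23265.8 and $57916.8 — underbidding then forfeits a profitable win.
$16953.7: below both → same outcome either way.
$58869.2: above both → same outcome either way.
$34292.3: inside the interval → strictly worse (loss $23624.5).
$38883: inside the interval → strictly worse (loss $19033.8).
$40241.8: inside the interval → strictly worse (loss $17675).
$30728: inside the interval → strictly worse (loss $27188.8).
$43856: inside the interval → strictly worse (loss $14060.8).
$5913.5: below both → same outcome either way.
Count: 5.

5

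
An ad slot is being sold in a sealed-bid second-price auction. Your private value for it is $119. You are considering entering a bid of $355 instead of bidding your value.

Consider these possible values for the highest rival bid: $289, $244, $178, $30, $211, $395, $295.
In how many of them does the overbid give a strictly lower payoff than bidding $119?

5

The deviation hurts exactly when the highest competing bid lies strictly between $119 and $355 — overbidding then wins at a price above your value.
$289: inside the interval → strictly worse (loss $170).
$244: inside the interval → strictly worse (loss $125).
$178: inside the interval → strictly worse (loss $59).
$30: below both → same outcome either way.
$211: inside the interval → strictly worse (loss $92).
$395: above both → same outcome either way.
$295: inside the interval → strictly worse (loss $176).
Count: 5.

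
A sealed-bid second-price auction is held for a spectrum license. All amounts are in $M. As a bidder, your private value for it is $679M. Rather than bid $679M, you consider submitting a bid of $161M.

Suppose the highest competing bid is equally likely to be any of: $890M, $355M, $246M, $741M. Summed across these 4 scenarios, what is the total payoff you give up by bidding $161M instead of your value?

$757M

The deviation costs you only when the competing bid falls strictly between $161M and $679M; elsewhere both bids give the same outcome.
$890M: outcomes coincide → loss $0M.
$355M: truthful payoff $324M, deviation payoff $0M → loss $324M.
$246M: truthful payoff $433M, deviation payoff $0M → loss $433M.
$741M: outcomes coincide → loss $0M.
Total loss = $324M + $433M = $757M.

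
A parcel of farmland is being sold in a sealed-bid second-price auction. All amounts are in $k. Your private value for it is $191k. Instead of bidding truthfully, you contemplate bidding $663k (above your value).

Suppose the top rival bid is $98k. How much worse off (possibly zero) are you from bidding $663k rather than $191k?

Bidding your value $191k: you win (since $191k > $98k) and pay $98k. Payoff $93k.
Bidding $663k: you win and pay $98k. Payoff $191k − $98k = $93k.
Difference = $93k − $93k = $0k; both bids lead to the same outcome because the competing bid is below both your value and your alternative bid.

$0k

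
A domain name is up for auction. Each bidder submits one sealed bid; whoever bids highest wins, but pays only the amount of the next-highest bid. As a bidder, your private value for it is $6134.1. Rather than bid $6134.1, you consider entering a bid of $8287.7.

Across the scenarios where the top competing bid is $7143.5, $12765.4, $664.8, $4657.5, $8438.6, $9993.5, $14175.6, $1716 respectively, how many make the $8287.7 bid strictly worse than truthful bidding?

1

The deviation hurts exactly when the highest competing bid lies strictly between $6134.1 and $8287.7 — overbidding then wins at a price above your value.
$7143.5: inside the interval → strictly worse (loss $1009.4).
$12765.4: above both → same outcome either way.
$664.8: below both → same outcome either way.
$4657.5: below both → same outcome either way.
$8438.6: above both → same outcome either way.
$9993.5: above both → same outcome either way.
$14175.6: above both → same outcome either way.
$1716: below both → same outcome either way.
Count: 1.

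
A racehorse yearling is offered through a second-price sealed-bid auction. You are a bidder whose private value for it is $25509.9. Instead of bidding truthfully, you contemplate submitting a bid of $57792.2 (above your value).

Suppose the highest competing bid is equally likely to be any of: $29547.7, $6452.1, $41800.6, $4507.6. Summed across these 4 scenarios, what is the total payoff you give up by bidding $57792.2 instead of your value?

The deviation costs you only when the competing bid falls strictly between $25509.9 and $57792.2; elsewhere both bids give the same outcome.
$29547.7: truthful payoff $0, deviation payoff −$4037.8 → loss $4037.8.
$6452.1: outcomes coincide → loss $0.
$41800.6: truthful payoff $0, deviation payoff −$16290.7 → loss $16290.7.
$4507.6: outcomes coincide → loss $0.
Total loss = $4037.8 + $16290.7 = $20328.5.

$20328.5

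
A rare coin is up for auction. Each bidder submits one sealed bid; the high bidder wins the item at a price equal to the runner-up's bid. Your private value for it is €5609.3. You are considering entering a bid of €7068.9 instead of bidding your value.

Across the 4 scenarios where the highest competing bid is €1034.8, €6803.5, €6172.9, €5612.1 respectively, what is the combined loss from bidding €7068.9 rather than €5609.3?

The deviation costs you only when the competing bid falls strictly between €5609.3 and €7068.9; elsewhere both bids give the same outcome.
€1034.8: outcomes coincide → loss €0.
€6803.5: truthful payoff €0, deviation payoff −€1194.2 → loss €1194.2.
€6172.9: truthful payoff €0, deviation payoff −€563.6 → loss €563.6.
€5612.1: truthful payoff €0, deviation payoff −€2.8 → loss €2.8.
Total loss = €1194.2 + €563.6 + €2.8 = €1760.6.

€1760.6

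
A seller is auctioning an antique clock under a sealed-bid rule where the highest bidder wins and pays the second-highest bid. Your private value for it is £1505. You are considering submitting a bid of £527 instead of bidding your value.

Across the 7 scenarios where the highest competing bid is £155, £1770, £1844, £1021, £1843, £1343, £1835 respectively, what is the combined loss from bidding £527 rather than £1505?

£646

The deviation costs you only when the competing bid falls strictly between £527 and £1505; elsewhere both bids give the same outcome.
£155: outcomes coincide → loss £0.
£1770: outcomes coincide → loss £0.
£1844: outcomes coincide → loss £0.
£1021: truthful payoff £484, deviation payoff £0 → loss £484.
£1843: outcomes coincide → loss £0.
£1343: truthful payoff £162, deviation payoff £0 → loss £162.
£1835: outcomes coincide → loss £0.
Total loss = £484 + £162 = £646.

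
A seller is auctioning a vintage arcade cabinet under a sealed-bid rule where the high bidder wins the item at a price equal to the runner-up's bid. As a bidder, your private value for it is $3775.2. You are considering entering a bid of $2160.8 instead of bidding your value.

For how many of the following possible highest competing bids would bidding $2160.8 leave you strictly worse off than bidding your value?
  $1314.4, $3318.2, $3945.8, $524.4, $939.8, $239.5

1

The deviation hurts exactly when the highest competing bid lies strictly between $2160.8 and $3775.2 — underbidding then forfeits a profitable win.
$1314.4: below both → same outcome either way.
$3318.2: inside the interval → strictly worse (loss $457).
$3945.8: above both → same outcome either way.
$524.4: below both → same outcome either way.
$939.8: below both → same outcome either way.
$239.5: below both → same outcome either way.
Count: 1.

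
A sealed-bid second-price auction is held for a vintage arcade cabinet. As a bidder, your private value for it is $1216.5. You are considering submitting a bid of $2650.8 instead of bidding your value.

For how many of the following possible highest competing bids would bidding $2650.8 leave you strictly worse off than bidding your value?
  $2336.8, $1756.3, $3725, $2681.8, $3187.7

The deviation hurts exactly when the highest competing bid lies strictly between $1216.5 and $2650.8 — overbidding then wins at a price above your value.
$2336.8: inside the interval → strictly worse (loss $1120.3).
$1756.3: inside the interval → strictly worse (loss $539.8).
$3725: above both → same outcome either way.
$2681.8: above both → same outcome either way.
$3187.7: above both → same outcome either way.
Count: 2.

2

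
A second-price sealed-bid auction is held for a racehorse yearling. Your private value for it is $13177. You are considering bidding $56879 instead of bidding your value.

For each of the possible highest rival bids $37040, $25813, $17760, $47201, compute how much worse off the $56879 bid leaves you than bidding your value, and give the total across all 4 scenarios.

The deviation costs you only when the competing bid falls strictly between $13177 and $56879; elsewhere both bids give the same outcome.
$37040: truthful payoff $0, deviation payoff −$23863 → loss $23863.
$25813: truthful payoff $0, deviation payoff −$12636 → loss $12636.
$17760: truthful payoff $0, deviation payoff −$4583 → loss $4583.
$47201: truthful payoff $0, deviation payoff −$34024 → loss $34024.
Total loss = $23863 + $12636 + $4583 + $34024 = $75106.

$75106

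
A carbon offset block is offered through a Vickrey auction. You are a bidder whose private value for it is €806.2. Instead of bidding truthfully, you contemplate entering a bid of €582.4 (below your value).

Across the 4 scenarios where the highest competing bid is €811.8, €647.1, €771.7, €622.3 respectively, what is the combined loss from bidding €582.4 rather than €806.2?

€377.5

The deviation costs you only when the competing bid falls strictly between €582.4 and €806.2; elsewhere both bids give the same outcome.
€811.8: outcomes coincide → loss €0.
€647.1: truthful payoff €159.1, deviation payoff €0 → loss €159.1.
€771.7: truthful payoff €34.5, deviation payoff €0 → loss €34.5.
€622.3: truthful payoff €183.9, deviation payoff €0 → loss €183.9.
Total loss = €159.1 + €34.5 + €183.9 = €377.5.
Truthful bidding weakly dominates here: raising your bid can only win items priced above your value, and lowering it can only forfeit items priced below.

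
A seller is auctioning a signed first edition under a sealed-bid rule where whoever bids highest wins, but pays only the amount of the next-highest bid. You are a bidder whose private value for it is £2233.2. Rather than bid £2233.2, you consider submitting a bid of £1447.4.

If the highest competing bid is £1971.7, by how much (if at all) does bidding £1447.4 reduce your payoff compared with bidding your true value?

£261.5

Bidding your value £2233.2: you win (since £2233.2 > £1971.7) and pay £1971.7. Payoff £261.5.
Bidding £1447.4: you lose. Payoff £0.
The competing bid £1971.7 lies between your shaded bid and your value, so underbidding forfeits an item you could have won at a profitable price.
Loss from deviating = £261.5 − (£0) = £261.5.
Because the price is fixed by the runner-up's bid, deviating from your value can only change a good outcome into a bad one — never the reverse.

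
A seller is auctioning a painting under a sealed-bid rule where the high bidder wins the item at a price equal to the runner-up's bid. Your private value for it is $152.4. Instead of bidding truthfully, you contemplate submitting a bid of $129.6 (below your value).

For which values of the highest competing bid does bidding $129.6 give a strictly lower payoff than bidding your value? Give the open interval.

If the competing bid is below $129.6, both bids win at the same price — no difference.
If it is above $152.4, both bids lose — no difference.
If it lies strictly between $129.6 and $152.4, bidding your value wins at a price below your value (positive payoff) while bidding $129.6 loses (payoff 0).
So the deviation strictly hurts on the open interval ($129.6, $152.4).

($129.6, $152.4)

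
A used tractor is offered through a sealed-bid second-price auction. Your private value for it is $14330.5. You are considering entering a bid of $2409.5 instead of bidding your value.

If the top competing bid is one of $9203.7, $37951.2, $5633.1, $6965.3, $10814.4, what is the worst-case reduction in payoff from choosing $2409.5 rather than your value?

$8697.4

$9203.7: truthful gives $5126.8, deviation gives $0 → loss $5126.8.
$37951.2: same outcome either way → loss $0.
$5633.1: truthful gives $8697.4, deviation gives $0 → loss $8697.4.
$6965.3: truthful gives $7365.2, deviation gives $0 → loss $7365.2.
$10814.4: truthful gives $3516.1, deviation gives $0 → loss $3516.1.
Maximum loss: $8697.4.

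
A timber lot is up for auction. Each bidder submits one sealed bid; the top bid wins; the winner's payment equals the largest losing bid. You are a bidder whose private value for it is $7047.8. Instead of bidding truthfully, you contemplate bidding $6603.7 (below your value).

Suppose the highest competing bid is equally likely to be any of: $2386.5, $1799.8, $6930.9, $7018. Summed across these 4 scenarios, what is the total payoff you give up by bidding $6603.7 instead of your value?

The deviation costs you only when the competing bid falls strictly between $6603.7 and $7047.8; elsewhere both bids give the same outcome.
$2386.5: outcomes coincide → loss $0.
$1799.8: outcomes coincide → loss $0.
$6930.9: truthful payoff $116.9, deviation payoff $0 → loss $116.9.
$7018: truthful payoff $29.8, deviation payoff $0 → loss $29.8.
Total loss = $116.9 + $29.8 = $146.7.

$146.7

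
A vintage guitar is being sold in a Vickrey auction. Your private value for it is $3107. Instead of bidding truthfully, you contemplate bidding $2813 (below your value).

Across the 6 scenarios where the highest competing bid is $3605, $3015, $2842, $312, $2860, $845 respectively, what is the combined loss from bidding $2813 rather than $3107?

$604

The deviation costs you only when the competing bid falls strictly between $2813 and $3107; elsewhere both bids give the same outcome.
$3605: outcomes coincide → loss $0.
$3015: truthful payoff $92, deviation payoff $0 → loss $92.
$2842: truthful payoff $265, deviation payoff $0 → loss $265.
$312: outcomes coincide → loss $0.
$2860: truthful payoff $247, deviation payoff $0 → loss $247.
$845: outcomes coincide → loss $0.
Total loss = $92 + $265 + $247 = $604.
Truthful bidding weakly dominates here: raising your bid can only win items priced above your value, and lowering it can only forfeit items priced below.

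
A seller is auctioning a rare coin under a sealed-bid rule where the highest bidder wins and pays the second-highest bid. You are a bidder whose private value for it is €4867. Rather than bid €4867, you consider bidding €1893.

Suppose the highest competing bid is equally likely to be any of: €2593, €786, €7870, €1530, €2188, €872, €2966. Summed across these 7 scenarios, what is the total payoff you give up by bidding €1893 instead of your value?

€6854

The deviation costs you only when the competing bid falls strictly between €1893 and €4867; elsewhere both bids give the same outcome.
€2593: truthful payoff €2274, deviation payoff €0 → loss €2274.
€786: outcomes coincide → loss €0.
€7870: outcomes coincide → loss €0.
€1530: outcomes coincide → loss €0.
€2188: truthful payoff €2679, deviation payoff €0 → loss €2679.
€872: outcomes coincide → loss €0.
€2966: truthful payoff €1901, deviation payoff €0 → loss €1901.
Total loss = €2274 + €2679 + €1901 = €6854.
Truthful bidding weakly dominates here: raising your bid can only win items priced above your value, and lowering it can only forfeit items priced below.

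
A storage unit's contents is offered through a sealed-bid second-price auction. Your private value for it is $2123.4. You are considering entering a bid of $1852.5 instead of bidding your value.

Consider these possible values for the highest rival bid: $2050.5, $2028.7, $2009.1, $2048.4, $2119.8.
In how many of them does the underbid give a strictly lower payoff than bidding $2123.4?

5

The deviation hurts exactly when the highest competing bid lies strictly between $1852.5 and $2123.4 — underbidding then forfeits a profitable win.
$2050.5: inside the interval → strictly worse (loss $72.9).
$2028.7: inside the interval → strictly worse (loss $94.7).
$2009.1: inside the interval → strictly worse (loss $114.3).
$2048.4: inside the interval → strictly worse (loss $75).
$2119.8: inside the interval → strictly worse (loss $3.6).
Count: 5.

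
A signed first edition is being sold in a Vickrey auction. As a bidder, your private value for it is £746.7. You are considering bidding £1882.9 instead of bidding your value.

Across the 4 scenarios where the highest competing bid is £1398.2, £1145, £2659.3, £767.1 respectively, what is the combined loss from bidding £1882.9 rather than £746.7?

£1070.2

The deviation costs you only when the competing bid falls strictly between £746.7 and £1882.9; elsewhere both bids give the same outcome.
£1398.2: truthful payoff £0, deviation payoff −£651.5 → loss £651.5.
£1145: truthful payoff £0, deviation payoff −£398.3 → loss £398.3.
£2659.3: outcomes coincide → loss £0.
£767.1: truthful payoff £0, deviation payoff −£20.4 → loss £20.4.
Total loss = £651.5 + £398.3 + £20.4 = £1070.2.
Truthful bidding weakly dominates here: raising your bid can only win items priced above your value, and lowering it can only forfeit items priced below.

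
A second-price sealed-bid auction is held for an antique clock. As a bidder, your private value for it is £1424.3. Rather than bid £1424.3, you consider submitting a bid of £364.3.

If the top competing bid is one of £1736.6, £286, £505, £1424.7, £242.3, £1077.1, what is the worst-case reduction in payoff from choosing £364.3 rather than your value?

£919.3

£1736.6: same outcome either way → loss £0.
£286: same outcome either way → loss £0.
£505: truthful gives £919.3, deviation gives £0 → loss £919.3.
£1424.7: same outcome either way → loss £0.
£242.3: same outcome either way → loss £0.
£1077.1: truthful gives £347.2, deviation gives £0 → loss £347.2.
Maximum loss: £919.3.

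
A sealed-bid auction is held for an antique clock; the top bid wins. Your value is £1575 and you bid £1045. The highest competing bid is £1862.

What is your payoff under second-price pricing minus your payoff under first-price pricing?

£0

Your bid £1045 is below £1862, so you lose under either rule.
Payoff is £0 in both cases; difference = £0.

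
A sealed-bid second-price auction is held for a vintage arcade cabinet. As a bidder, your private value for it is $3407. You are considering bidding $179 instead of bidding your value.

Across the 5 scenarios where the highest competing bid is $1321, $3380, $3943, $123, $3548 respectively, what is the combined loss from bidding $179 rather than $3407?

The deviation costs you only when the competing bid falls strictly between $179 and $3407; elsewhere both bids give the same outcome.
$1321: truthful payoff $2086, deviation payoff $0 → loss $2086.
$3380: truthful payoff $27, deviation payoff $0 → loss $27.
$3943: outcomes coincide → loss $0.
$123: outcomes coincide → loss $0.
$3548: outcomes coincide → loss $0.
Total loss = $2086 + $27 = $2113.

$2113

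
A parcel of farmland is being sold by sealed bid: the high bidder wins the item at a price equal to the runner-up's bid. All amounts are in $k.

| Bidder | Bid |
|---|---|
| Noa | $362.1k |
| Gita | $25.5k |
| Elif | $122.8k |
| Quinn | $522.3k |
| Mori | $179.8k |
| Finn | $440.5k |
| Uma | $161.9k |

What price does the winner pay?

$440.5k

Highest bid: Quinn at $522.3k, so Quinn wins.
Second-highest bid: Finn at $440.5k — that is the price the winner pays.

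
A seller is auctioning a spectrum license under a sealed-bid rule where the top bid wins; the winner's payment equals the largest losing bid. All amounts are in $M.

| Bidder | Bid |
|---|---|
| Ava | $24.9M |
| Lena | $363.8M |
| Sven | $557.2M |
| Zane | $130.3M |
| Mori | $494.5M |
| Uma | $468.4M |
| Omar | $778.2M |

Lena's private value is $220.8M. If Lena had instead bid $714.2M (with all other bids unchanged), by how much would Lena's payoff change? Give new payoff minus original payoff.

The highest bid among the other bidders is $778.2M; Lena's bid doesn't change that.
Original bid $363.8M: Lena is not highest (top rival bid is $778.2M); payoff $0M.
Alternative bid $714.2M: Lena is not highest (top rival bid is $778.2M); payoff $0M.
Change in payoff = $0M − ($0M) = $0M.

$0M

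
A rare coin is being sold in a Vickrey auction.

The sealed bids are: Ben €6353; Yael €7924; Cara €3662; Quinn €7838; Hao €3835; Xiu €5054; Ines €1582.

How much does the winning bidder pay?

Highest bid: Yael at €7924, so Yael wins.
Second-highest bid: Quinn at €7838 — that is the price the winner pays.

€7838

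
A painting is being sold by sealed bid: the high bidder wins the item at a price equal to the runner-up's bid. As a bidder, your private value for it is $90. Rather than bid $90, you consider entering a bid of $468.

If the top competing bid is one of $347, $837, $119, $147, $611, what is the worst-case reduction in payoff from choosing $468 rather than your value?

$347: truthful gives $0, deviation gives −$257 → loss $257.
$837: same outcome either way → loss $0.
$119: truthful gives $0, deviation gives −$29 → loss $29.
$147: truthful gives $0, deviation gives −$57 → loss $57.
$611: same outcome either way → loss $0.
Maximum loss: $257.

$257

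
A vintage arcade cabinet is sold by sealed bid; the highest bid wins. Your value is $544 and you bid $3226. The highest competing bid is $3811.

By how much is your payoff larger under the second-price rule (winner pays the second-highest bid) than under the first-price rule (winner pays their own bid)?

$0

Your bid $3226 is below $3811, so you lose under either rule.
Payoff is $0 in both cases; difference = $0.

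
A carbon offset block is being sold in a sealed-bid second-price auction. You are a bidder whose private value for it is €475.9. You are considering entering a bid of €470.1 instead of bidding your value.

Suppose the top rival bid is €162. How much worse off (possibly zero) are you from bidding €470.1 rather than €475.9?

€0

Bidding your value €475.9: you win (since €475.9 > €162) and pay €162. Payoff €313.9.
Bidding €470.1: you win and pay €162. Payoff €475.9 − €162 = €313.9.
Difference = €313.9 − €313.9 = €0; both bids lead to the same outcome because the competing bid is below both your value and your alternative bid.
In a second-price auction your bid sets only whether you win, not what you pay, so bidding your true value is weakly dominant.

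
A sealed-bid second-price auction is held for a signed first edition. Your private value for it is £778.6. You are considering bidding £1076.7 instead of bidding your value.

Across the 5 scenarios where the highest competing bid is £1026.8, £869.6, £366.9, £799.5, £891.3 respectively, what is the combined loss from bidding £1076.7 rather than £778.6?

£472.8

The deviation costs you only when the competing bid falls strictly between £778.6 and £1076.7; elsewhere both bids give the same outcome.
£1026.8: truthful payoff £0, deviation payoff −£248.2 → loss £248.2.
£869.6: truthful payoff £0, deviation payoff −£91 → loss £91.
£366.9: outcomes coincide → loss £0.
£799.5: truthful payoff £0, deviation payoff −£20.9 → loss £20.9.
£891.3: truthful payoff £0, deviation payoff −£112.7 → loss £112.7.
Total loss = £248.2 + £91 + £20.9 + £112.7 = £472.8.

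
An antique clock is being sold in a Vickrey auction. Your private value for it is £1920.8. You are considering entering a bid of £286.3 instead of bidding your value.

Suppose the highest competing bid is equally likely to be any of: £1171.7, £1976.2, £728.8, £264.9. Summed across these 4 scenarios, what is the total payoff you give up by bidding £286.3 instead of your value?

£1941.1

The deviation costs you only when the competing bid falls strictly between £286.3 and £1920.8; elsewhere both bids give the same outcome.
£1171.7: truthful payoff £749.1, deviation payoff £0 → loss £749.1.
£1976.2: outcomes coincide → loss £0.
£728.8: truthful payoff £1192, deviation payoff £0 → loss £1192.
£264.9: outcomes coincide → loss £0.
Total loss = £749.1 + £1192 = £1941.1.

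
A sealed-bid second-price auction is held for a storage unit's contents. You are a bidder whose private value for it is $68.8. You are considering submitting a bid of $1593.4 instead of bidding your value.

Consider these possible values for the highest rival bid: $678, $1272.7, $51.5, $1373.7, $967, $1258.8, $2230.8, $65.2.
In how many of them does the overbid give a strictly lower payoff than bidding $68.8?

5

The deviation hurts exactly when the highest competing bid lies strictly between $68.8 and $1593.4 — overbidding then wins at a price above your value.
$678: inside the interval → strictly worse (loss $609.2).
$1272.7: inside the interval → strictly worse (loss $1203.9).
$51.5: below both → same outcome either way.
$1373.7: inside the interval → strictly worse (loss $1304.9).
$967: inside the interval → strictly worse (loss $898.2).
$1258.8: inside the interval → strictly worse (loss $1190).
$2230.8: above both → same outcome either way.
$65.2: below both → same outcome either way.
Count: 5.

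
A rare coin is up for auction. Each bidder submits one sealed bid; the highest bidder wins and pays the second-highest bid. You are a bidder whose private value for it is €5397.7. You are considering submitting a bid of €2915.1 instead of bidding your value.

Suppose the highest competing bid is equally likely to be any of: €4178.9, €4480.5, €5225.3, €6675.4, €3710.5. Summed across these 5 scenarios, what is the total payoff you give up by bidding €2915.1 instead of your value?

€3995.6

The deviation costs you only when the competing bid falls strictly between €2915.1 and €5397.7; elsewhere both bids give the same outcome.
€4178.9: truthful payoff €1218.8, deviation payoff €0 → loss €1218.8.
€4480.5: truthful payoff €917.2, deviation payoff €0 → loss €917.2.
€5225.3: truthful payoff €172.4, deviation payoff €0 → loss €172.4.
€6675.4: outcomes coincide → loss €0.
€3710.5: truthful payoff €1687.2, deviation payoff €0 → loss €1687.2.
Total loss = €1218.8 + €917.2 + €172.4 + €1687.2 = €3995.6.
In a second-price auction your bid sets only whether you win, not what you pay, so bidding your true value is weakly dominant.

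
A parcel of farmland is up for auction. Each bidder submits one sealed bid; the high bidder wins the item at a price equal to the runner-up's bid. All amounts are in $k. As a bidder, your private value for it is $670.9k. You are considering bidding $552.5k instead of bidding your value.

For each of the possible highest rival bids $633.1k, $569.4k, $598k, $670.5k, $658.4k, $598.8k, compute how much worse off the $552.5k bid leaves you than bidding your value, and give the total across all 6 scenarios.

$297.2k

The deviation costs you only when the competing bid falls strictly between $552.5k and $670.9k; elsewhere both bids give the same outcome.
$633.1k: truthful payoff $37.8k, deviation payoff $0k → loss $37.8k.
$569.4k: truthful payoff $101.5k, deviation payoff $0k → loss $101.5k.
$598k: truthful payoff $72.9k, deviation payoff $0k → loss $72.9k.
$670.5k: truthful payoff $0.4k, deviation payoff $0k → loss $0.4k.
$658.4k: truthful payoff $12.5k, deviation payoff $0k → loss $12.5k.
$598.8k: truthful payoff $72.1k, deviation payoff $0k → loss $72.1k.
Total loss = $37.8k + $101.5k + $72.9k + $0.4k + $12.5k + $72.1k = $297.2k.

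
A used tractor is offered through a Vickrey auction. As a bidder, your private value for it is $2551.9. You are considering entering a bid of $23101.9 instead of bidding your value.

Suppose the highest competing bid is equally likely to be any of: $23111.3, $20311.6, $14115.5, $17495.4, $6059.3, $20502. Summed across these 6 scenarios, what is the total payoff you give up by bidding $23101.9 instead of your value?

The deviation costs you only when the competing bid falls strictly between $2551.9 and $23101.9; elsewhere both bids give the same outcome.
$23111.3: outcomes coincide → loss $0.
$20311.6: truthful payoff $0, deviation payoff −$17759.7 → loss $17759.7.
$14115.5: truthful payoff $0, deviation payoff −$11563.6 → loss $11563.6.
$17495.4: truthful payoff $0, deviation payoff −$14943.5 → loss $14943.5.
$6059.3: truthful payoff $0, deviation payoff −$3507.4 → loss $3507.4.
$20502: truthful payoff $0, deviation payoff −$17950.1 → loss $17950.1.
Total loss = $17759.7 + $11563.6 + $14943.5 + $3507.4 + $17950.1 = $65724.3.
In a second-price auction your bid sets only whether you win, not what you pay, so bidding your true value is weakly dominant.

$65724.3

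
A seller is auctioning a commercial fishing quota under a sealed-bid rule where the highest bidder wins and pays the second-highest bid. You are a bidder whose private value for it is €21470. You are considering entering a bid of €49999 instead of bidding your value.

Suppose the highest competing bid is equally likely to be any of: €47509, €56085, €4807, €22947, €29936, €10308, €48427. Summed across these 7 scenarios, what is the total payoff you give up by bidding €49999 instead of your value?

€62939

The deviation costs you only when the competing bid falls strictly between €21470 and €49999; elsewhere both bids give the same outcome.
€47509: truthful payoff €0, deviation payoff −€26039 → loss €26039.
€56085: outcomes coincide → loss €0.
€4807: outcomes coincide → loss €0.
€22947: truthful payoff €0, deviation payoff −€1477 → loss €1477.
€29936: truthful payoff €0, deviation payoff −€8466 → loss €8466.
€10308: outcomes coincide → loss €0.
€48427: truthful payoff €0, deviation payoff −€26957 → loss €26957.
Total loss = €26039 + €1477 + €8466 + €26957 = €62939.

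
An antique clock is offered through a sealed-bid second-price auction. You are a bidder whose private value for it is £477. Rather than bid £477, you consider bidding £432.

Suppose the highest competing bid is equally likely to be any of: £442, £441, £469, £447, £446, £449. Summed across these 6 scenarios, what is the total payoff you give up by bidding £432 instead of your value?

£168

The deviation costs you only when the competing bid falls strictly between £432 and £477; elsewhere both bids give the same outcome.
£442: truthful payoff £35, deviation payoff £0 → loss £35.
£441: truthful payoff £36, deviation payoff £0 → loss £36.
£469: truthful payoff £8, deviation payoff £0 → loss £8.
£447: truthful payoff £30, deviation payoff £0 → loss £30.
£446: truthful payoff £31, deviation payoff £0 → loss £31.
£449: truthful payoff £28, deviation payoff £0 → loss £28.
Total loss = £35 + £36 + £8 + £30 + £31 + £28 = £168.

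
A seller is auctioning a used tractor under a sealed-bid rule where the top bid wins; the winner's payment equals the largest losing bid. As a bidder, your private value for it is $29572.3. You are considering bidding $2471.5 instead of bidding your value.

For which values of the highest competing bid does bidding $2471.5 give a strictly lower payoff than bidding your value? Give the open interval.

($2471.5, $29572.3)

If the competing bid is below $2471.5, both bids win at the same price — no difference.
If it is above $29572.3, both bids lose — no difference.
If it lies strictly between $2471.5 and $29572.3, bidding your value wins at a price below your value (positive payoff) while bidding $2471.5 loses (payoff 0).
So the deviation strictly hurts on the open interval ($2471.5, $29572.3).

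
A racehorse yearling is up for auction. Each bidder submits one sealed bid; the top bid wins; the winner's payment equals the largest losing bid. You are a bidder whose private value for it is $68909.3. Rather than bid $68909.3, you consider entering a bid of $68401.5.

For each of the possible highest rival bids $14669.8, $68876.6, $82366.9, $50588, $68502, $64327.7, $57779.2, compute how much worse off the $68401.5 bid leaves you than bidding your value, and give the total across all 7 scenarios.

The deviation costs you only when the competing bid falls strictly between $68401.5 and $68909.3; elsewhere both bids give the same outcome.
$14669.8: outcomes coincide → loss $0.
$68876.6: truthful payoff $32.7, deviation payoff $0 → loss $32.7.
$82366.9: outcomes coincide → loss $0.
$50588: outcomes coincide → loss $0.
$68502: truthful payoff $407.3, deviation payoff $0 → loss $407.3.
$64327.7: outcomes coincide → loss $0.
$57779.2: outcomes coincide → loss $0.
Total loss = $32.7 + $407.3 = $440.

$440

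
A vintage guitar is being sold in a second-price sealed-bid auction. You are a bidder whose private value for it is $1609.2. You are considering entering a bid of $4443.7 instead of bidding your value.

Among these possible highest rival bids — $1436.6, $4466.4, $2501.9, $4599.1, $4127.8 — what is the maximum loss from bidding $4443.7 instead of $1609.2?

$2518.6

$1436.6: same outcome either way → loss $0.
$4466.4: same outcome either way → loss $0.
$2501.9: truthful gives $0, deviation gives −$892.7 → loss $892.7.
$4599.1: same outcome either way → loss $0.
$4127.8: truthful gives $0, deviation gives −$2518.6 → loss $2518.6.
Maximum loss: $2518.6.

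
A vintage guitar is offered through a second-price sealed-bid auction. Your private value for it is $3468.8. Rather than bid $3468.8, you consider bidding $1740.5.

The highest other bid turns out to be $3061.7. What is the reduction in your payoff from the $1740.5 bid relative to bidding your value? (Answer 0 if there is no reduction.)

Bidding your value $3468.8: you win (since $3468.8 > $3061.7) and pay $3061.7. Payoff $407.1.
Bidding $1740.5: you lose. Payoff $0.
The competing bid $3061.7 lies between your shaded bid and your value, so underbidding forfeits an item you could have won at a profitable price.
Loss from deviating = $407.1 − ($0) = $407.1.

$407.1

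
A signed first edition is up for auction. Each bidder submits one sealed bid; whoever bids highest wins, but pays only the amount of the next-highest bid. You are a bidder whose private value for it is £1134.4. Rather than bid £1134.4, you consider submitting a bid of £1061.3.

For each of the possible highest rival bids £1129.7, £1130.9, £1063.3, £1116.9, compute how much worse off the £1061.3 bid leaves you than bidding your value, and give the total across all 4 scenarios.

£96.8

The deviation costs you only when the competing bid falls strictly between £1061.3 and £1134.4; elsewhere both bids give the same outcome.
£1129.7: truthful payoff £4.7, deviation payoff £0 → loss £4.7.
£1130.9: truthful payoff £3.5, deviation payoff £0 → loss £3.5.
£1063.3: truthful payoff £71.1, deviation payoff £0 → loss £71.1.
£1116.9: truthful payoff £17.5, deviation payoff £0 → loss £17.5.
Total loss = £4.7 + £3.5 + £71.1 + £17.5 = £96.8.
Truthful bidding weakly dominates here: raising your bid can only win items priced above your value, and lowering it can only forfeit items priced below.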